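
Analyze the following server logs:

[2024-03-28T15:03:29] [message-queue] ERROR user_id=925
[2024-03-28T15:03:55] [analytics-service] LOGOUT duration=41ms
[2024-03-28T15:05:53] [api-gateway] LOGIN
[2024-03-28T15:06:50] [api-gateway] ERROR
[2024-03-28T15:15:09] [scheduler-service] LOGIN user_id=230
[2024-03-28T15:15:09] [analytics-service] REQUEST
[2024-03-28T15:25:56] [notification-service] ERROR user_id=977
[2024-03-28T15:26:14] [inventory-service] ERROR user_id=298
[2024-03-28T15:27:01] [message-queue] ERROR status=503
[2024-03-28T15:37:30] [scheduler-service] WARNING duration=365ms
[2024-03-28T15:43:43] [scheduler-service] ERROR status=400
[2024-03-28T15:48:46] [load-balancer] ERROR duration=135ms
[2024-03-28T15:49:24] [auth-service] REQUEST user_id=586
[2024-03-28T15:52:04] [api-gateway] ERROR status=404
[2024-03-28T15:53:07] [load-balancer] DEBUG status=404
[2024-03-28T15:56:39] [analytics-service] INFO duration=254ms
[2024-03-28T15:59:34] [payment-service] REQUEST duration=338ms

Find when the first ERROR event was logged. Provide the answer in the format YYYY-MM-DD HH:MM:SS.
2024-03-28 15:03:29

To find the first event:

1. Filter for all ERROR events
2. Sort by timestamp
3. Select the first one
4. Timestamp: 2024-03-28 15:03:29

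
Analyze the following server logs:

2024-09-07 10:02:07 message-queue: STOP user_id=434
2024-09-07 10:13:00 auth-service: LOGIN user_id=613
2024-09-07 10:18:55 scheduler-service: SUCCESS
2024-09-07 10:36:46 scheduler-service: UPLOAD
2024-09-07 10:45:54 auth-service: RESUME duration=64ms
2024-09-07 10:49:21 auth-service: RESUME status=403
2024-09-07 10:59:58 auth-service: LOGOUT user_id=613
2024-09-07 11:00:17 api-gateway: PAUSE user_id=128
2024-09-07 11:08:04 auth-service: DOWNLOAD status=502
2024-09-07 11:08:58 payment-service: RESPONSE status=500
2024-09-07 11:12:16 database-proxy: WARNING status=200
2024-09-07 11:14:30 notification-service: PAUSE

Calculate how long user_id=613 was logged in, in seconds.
2818

To calculate session duration:

1. Find LOGIN event for user_id=613: 2024-09-07 10:13:00
2. Find LOGOUT event for user_id=613: 2024-09-07 10:59:58
3. Session duration: 2024-09-07 10:59:58 - 2024-09-07 10:13:00 = 2818 seconds (46 minutes)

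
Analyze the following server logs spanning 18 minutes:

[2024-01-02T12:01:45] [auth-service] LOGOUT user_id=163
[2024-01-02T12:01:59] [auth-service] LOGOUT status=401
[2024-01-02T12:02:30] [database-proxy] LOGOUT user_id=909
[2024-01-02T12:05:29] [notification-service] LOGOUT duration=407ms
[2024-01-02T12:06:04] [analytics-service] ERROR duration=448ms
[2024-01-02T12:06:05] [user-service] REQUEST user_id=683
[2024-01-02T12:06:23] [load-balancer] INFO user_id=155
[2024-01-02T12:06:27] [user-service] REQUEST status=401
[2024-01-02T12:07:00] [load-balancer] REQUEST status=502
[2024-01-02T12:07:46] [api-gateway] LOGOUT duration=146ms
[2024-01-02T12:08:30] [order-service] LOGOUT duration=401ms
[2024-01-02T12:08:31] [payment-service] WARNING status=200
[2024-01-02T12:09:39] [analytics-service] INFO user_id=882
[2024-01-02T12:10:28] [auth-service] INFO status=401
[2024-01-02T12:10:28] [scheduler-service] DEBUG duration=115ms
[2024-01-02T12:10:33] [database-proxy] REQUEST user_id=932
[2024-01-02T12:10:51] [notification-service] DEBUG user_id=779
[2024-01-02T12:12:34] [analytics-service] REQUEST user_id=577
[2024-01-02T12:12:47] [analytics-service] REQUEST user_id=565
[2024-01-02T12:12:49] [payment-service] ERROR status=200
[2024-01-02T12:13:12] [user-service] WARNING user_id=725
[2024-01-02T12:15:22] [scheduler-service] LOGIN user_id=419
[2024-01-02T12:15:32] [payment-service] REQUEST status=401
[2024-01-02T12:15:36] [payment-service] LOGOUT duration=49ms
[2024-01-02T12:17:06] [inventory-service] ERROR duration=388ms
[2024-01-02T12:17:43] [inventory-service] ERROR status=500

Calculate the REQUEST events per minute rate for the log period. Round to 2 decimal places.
0.39

To calculate the rate:

1. Count total REQUEST events: 7
2. Total time period: 18 minutes
3. Rate = 7 / 18 = 0.39 events per minute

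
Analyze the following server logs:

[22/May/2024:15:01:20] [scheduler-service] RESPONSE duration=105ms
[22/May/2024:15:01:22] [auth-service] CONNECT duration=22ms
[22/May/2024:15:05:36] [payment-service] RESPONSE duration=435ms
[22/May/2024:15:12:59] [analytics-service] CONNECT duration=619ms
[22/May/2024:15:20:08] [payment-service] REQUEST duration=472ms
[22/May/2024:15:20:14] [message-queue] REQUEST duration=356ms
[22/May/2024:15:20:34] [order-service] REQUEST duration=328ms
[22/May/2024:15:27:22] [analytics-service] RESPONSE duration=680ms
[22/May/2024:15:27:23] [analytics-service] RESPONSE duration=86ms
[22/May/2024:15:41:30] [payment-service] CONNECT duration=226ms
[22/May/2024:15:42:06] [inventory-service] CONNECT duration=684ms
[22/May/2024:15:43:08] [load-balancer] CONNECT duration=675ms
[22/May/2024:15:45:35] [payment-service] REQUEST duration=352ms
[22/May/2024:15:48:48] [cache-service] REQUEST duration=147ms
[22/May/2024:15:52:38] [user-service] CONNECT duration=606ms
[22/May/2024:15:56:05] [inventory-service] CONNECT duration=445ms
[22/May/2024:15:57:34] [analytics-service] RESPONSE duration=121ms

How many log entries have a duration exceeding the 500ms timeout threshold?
5

To count timeouts:

1. Threshold: 500ms
2. Extract duration from each log entry
3. Count entries where duration > 500
4. Timeout count: 5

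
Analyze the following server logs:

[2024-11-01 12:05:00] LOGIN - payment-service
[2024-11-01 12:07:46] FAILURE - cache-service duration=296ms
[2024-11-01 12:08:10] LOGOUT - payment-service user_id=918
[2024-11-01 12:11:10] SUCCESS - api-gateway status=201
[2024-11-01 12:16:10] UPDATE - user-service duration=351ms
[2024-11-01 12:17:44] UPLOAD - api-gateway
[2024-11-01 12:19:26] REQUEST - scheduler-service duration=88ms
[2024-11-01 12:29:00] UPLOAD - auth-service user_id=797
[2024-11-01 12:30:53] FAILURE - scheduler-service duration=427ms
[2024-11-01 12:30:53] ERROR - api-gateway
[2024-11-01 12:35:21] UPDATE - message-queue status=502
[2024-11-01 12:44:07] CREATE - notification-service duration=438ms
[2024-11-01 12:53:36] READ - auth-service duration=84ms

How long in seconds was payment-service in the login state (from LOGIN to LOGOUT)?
190

To calculate state duration:

1. Find LOGIN event for payment-service: 2024-11-01 12:05:00
2. Find LOGOUT event for payment-service: 2024-11-01 12:08:10
3. Calculate duration: 2024-11-01 12:08:10 - 2024-11-01 12:05:00 = 190 seconds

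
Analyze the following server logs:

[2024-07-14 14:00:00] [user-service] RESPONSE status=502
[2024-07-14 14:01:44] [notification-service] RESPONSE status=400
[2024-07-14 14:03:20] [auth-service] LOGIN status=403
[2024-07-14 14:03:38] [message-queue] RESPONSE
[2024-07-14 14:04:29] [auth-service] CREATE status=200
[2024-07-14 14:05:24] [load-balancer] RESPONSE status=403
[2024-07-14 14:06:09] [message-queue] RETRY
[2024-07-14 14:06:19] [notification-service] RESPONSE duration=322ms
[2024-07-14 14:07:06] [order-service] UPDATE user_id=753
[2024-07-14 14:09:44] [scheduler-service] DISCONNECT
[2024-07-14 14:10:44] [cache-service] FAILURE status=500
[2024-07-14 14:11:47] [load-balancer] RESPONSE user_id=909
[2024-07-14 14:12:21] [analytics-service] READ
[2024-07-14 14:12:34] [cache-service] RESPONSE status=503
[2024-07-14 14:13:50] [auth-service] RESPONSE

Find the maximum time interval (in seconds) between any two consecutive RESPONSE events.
328

To find the longest gap:

1. Extract all RESPONSE events in chronological order
2. Calculate time differences between consecutive events
3. Find the maximum difference
4. Longest gap: 328 seconds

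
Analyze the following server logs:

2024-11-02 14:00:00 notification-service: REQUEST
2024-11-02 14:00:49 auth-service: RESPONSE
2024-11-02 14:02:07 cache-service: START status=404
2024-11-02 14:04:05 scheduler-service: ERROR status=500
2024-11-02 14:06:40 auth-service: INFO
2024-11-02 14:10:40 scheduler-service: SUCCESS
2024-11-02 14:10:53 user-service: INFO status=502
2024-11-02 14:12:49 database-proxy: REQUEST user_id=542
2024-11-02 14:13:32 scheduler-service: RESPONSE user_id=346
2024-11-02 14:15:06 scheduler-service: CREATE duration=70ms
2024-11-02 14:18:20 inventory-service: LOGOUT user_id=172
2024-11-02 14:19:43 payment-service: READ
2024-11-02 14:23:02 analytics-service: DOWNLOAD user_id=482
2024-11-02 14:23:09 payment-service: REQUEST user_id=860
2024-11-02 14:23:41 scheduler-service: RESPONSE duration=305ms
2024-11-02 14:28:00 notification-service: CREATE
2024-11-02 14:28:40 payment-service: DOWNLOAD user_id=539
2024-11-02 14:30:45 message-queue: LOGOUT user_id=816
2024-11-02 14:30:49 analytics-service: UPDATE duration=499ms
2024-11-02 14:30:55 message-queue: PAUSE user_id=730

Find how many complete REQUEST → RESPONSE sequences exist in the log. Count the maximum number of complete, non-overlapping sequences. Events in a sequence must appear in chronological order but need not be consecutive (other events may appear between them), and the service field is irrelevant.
3

To count sequences:

1. Look for pattern: REQUEST → RESPONSE
2. Greedily scan the log in chronological order, matching each sequence element in turn (ignoring service)
3. Each time the full pattern completes, increment the count and restart matching from the next event
4. Complete non-overlapping sequences found: 3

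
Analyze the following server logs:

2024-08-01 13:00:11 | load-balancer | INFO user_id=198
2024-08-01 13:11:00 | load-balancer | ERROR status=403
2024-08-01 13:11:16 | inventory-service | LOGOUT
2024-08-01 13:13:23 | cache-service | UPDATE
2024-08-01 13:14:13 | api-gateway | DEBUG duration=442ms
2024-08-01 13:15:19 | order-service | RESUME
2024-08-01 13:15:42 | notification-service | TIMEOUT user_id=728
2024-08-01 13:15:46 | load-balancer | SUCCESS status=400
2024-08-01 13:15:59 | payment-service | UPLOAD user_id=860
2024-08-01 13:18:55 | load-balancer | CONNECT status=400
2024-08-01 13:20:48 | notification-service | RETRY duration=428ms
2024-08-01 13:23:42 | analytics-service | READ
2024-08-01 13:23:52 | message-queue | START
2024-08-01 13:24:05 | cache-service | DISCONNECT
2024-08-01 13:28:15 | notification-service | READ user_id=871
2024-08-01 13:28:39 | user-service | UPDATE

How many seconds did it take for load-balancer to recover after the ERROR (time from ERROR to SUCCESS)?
286

To calculate recovery time:

1. Find ERROR event for load-balancer: 2024-08-01 13:11:00
2. Find next SUCCESS event for load-balancer: 2024-08-01 13:15:46
3. Recovery time: 2024-08-01 13:15:46 - 2024-08-01 13:11:00 = 286 seconds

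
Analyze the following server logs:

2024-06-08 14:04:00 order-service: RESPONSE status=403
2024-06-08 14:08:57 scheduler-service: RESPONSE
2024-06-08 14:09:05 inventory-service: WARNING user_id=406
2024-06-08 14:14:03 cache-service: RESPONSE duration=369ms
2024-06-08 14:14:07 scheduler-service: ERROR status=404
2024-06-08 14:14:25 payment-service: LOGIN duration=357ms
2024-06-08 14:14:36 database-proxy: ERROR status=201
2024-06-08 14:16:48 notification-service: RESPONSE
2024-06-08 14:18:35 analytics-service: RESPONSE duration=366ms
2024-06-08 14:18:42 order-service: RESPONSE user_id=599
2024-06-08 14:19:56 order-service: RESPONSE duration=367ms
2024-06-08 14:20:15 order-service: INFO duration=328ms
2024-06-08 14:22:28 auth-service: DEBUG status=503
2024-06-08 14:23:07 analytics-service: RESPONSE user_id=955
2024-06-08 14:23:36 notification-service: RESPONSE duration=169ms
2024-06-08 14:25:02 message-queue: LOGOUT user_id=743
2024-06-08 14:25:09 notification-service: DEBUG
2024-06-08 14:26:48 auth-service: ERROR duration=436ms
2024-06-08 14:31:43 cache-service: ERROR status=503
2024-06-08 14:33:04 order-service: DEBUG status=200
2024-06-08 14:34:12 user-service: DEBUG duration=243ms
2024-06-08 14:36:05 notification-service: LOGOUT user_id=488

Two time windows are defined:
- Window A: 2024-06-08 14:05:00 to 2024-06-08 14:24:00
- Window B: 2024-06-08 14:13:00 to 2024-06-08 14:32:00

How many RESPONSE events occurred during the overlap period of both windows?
7

To find overlap events:

1. Window A: 2024-06-08 14:05:00 to 2024-06-08 14:24:00
2. Window B: 2024-06-08 14:13:00 to 2024-06-08 14:32:00
3. Overlap period: 2024-06-08 14:13:00 to 2024-06-08 14:24:00
4. Count RESPONSE events in overlap: 7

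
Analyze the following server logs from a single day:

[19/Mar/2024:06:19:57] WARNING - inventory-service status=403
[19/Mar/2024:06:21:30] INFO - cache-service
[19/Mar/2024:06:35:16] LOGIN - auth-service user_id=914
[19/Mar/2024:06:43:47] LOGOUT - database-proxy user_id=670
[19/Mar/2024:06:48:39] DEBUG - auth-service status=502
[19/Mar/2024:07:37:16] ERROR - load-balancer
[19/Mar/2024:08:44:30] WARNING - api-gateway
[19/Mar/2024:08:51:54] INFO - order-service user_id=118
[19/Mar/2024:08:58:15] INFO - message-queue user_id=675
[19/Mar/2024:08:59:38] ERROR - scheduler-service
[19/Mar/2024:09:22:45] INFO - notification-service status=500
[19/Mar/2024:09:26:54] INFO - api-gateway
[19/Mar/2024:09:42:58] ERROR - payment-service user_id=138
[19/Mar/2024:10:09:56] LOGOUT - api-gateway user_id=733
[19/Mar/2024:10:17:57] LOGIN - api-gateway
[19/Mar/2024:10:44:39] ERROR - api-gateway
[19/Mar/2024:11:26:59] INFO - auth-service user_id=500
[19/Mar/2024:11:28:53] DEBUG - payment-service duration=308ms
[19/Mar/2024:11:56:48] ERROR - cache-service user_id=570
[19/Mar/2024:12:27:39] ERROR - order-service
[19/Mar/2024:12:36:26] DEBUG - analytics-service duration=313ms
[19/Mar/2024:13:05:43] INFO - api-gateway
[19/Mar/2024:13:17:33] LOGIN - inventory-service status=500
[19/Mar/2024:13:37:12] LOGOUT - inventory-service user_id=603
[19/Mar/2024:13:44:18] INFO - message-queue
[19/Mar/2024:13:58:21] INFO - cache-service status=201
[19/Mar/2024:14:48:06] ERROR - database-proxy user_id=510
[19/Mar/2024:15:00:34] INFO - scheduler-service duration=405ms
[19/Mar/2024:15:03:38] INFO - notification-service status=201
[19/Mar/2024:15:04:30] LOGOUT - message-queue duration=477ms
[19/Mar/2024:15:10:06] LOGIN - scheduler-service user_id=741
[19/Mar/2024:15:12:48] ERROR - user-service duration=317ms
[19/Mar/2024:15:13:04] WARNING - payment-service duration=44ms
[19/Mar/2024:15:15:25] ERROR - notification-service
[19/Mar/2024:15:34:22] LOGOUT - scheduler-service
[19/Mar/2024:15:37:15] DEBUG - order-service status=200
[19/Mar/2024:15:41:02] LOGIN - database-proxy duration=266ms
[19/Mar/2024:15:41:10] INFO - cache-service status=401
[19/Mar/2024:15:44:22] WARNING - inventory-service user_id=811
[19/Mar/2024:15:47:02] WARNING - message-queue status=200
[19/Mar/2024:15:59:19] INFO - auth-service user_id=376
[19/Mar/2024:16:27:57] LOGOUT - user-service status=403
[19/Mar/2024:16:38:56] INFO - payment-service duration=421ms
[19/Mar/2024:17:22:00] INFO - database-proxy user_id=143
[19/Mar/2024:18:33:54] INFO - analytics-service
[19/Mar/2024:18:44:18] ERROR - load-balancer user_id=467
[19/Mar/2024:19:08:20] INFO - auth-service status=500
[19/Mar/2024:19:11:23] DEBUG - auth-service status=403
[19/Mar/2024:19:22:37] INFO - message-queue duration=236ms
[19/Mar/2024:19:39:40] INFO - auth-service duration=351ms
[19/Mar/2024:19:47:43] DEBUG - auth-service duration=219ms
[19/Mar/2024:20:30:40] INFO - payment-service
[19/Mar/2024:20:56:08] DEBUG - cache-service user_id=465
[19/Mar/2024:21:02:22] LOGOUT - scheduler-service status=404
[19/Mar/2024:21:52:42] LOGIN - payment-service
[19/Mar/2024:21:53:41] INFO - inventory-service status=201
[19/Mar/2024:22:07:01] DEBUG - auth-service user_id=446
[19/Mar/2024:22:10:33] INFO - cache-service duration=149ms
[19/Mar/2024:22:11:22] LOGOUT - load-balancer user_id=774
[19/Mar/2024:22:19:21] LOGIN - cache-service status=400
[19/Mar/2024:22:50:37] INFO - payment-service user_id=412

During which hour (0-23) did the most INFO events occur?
15

To find the peak hour:

1. Group all INFO events by hour
2. Count events in each hour
3. Find hour with maximum count
4. Peak hour: 15 (with 4 events)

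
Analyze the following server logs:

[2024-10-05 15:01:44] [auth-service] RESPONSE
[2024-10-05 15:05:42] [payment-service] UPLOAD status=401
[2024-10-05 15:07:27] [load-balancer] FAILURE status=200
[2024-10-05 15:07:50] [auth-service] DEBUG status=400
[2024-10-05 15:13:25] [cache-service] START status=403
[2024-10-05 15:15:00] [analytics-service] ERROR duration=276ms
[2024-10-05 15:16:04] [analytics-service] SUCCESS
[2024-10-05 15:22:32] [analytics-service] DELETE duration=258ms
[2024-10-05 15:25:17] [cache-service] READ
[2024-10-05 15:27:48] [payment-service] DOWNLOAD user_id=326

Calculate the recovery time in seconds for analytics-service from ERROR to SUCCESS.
64

To calculate recovery time:

1. Find ERROR event for analytics-service: 2024-10-05 15:15:00
2. Find next SUCCESS event for analytics-service: 2024-10-05 15:16:04
3. Recovery time: 2024-10-05 15:16:04 - 2024-10-05 15:15:00 = 64 seconds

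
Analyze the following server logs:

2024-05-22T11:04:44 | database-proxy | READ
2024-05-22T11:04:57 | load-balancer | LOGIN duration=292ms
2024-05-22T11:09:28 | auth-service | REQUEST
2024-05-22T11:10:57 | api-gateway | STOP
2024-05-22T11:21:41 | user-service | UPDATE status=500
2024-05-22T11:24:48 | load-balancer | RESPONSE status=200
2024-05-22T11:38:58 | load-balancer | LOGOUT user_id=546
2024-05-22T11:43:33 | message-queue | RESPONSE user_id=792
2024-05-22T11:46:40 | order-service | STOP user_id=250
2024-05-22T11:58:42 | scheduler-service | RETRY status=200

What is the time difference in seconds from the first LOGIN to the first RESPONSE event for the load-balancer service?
1191

To find the time between events:

1. Locate the first LOGIN event for load-balancer: 2024-05-22T11:04:57
2. Locate the first RESPONSE event for load-balancer: 2024-05-22T11:24:48
3. Calculate the difference: 2024-05-22T11:24:48 - 2024-05-22T11:04:57 = 1191 seconds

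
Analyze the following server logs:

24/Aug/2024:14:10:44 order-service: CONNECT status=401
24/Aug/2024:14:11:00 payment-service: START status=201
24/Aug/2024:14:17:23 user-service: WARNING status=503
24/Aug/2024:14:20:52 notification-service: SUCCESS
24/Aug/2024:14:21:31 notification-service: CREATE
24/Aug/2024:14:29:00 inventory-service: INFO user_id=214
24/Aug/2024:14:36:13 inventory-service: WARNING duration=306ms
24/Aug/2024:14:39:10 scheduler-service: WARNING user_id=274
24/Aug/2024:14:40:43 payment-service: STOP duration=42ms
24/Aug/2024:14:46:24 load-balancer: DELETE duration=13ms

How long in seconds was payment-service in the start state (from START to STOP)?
1783

To calculate state duration:

1. Find START event for payment-service: 24/Aug/2024:14:11:00
2. Find STOP event for payment-service: 24/Aug/2024:14:40:43
3. Calculate duration: 24/Aug/2024:14:40:43 - 24/Aug/2024:14:11:00 = 1783 seconds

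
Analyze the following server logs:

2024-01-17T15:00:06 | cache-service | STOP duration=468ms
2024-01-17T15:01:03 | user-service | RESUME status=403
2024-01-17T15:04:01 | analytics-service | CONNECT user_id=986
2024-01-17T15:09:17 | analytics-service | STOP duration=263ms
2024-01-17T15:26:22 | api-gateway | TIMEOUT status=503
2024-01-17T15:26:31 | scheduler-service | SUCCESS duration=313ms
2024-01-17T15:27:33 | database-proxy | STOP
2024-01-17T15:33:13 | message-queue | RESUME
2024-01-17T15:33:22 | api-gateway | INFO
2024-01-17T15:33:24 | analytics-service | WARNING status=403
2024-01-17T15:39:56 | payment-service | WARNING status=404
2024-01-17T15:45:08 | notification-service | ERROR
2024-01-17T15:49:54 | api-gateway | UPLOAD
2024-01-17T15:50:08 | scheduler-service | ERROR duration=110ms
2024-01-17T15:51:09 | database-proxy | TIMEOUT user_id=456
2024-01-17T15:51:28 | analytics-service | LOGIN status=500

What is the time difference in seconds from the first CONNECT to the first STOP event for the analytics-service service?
316

To find the time between events:

1. Locate the first CONNECT event for analytics-service: 2024-01-17T15:04:01
2. Locate the first STOP event for analytics-service: 2024-01-17T15:09:17
3. Calculate the difference: 2024-01-17T15:09:17 - 2024-01-17T15:04:01 = 316 seconds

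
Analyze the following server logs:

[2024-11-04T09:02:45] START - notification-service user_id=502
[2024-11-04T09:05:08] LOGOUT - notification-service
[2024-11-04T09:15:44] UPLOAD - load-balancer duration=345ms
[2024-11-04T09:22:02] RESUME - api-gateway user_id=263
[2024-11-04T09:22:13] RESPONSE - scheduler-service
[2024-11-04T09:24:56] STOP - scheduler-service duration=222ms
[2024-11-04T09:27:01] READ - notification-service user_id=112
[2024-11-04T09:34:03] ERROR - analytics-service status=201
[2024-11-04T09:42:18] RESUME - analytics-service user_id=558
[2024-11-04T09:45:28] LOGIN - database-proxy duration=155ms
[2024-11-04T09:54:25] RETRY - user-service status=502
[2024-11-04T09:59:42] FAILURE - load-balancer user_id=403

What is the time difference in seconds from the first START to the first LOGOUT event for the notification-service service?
143

To find the time between events:

1. Locate the first START event for notification-service: 2024-11-04T09:02:45
2. Locate the first LOGOUT event for notification-service: 2024-11-04T09:05:08
3. Calculate the difference: 2024-11-04T09:05:08 - 2024-11-04T09:02:45 = 143 seconds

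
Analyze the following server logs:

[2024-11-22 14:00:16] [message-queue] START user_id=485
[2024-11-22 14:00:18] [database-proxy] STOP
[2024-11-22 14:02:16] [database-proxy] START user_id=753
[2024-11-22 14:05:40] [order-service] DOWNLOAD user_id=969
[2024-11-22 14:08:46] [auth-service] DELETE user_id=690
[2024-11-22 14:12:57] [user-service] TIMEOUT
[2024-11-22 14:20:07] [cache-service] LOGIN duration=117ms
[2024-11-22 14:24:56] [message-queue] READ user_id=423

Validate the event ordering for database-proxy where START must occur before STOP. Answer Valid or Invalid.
Invalid

To validate ordering:

1. Required order: START → STOP
2. Rule: START must occur before STOP
3. Check actual order of events for database-proxy
4. Result: Invalid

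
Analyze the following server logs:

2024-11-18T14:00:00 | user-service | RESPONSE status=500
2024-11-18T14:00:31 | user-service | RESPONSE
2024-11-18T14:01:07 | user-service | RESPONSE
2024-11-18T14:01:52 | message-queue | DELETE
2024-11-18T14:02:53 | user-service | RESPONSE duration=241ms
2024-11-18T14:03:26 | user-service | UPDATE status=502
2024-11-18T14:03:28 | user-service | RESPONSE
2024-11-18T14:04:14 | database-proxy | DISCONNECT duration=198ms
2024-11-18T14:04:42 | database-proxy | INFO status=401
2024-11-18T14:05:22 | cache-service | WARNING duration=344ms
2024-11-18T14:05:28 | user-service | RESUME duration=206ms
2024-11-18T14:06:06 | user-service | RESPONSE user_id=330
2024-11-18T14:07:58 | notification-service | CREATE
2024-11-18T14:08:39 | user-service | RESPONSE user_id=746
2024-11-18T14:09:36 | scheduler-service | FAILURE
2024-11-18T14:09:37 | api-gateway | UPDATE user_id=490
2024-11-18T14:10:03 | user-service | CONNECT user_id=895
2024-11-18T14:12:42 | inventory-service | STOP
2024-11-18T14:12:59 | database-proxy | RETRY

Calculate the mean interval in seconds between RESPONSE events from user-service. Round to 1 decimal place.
86.5

To calculate average interval:

1. Find all RESPONSE events for user-service in order
2. Calculate time gaps between consecutive events
3. Compute mean of gaps: 519 / 6 = 86.5 seconds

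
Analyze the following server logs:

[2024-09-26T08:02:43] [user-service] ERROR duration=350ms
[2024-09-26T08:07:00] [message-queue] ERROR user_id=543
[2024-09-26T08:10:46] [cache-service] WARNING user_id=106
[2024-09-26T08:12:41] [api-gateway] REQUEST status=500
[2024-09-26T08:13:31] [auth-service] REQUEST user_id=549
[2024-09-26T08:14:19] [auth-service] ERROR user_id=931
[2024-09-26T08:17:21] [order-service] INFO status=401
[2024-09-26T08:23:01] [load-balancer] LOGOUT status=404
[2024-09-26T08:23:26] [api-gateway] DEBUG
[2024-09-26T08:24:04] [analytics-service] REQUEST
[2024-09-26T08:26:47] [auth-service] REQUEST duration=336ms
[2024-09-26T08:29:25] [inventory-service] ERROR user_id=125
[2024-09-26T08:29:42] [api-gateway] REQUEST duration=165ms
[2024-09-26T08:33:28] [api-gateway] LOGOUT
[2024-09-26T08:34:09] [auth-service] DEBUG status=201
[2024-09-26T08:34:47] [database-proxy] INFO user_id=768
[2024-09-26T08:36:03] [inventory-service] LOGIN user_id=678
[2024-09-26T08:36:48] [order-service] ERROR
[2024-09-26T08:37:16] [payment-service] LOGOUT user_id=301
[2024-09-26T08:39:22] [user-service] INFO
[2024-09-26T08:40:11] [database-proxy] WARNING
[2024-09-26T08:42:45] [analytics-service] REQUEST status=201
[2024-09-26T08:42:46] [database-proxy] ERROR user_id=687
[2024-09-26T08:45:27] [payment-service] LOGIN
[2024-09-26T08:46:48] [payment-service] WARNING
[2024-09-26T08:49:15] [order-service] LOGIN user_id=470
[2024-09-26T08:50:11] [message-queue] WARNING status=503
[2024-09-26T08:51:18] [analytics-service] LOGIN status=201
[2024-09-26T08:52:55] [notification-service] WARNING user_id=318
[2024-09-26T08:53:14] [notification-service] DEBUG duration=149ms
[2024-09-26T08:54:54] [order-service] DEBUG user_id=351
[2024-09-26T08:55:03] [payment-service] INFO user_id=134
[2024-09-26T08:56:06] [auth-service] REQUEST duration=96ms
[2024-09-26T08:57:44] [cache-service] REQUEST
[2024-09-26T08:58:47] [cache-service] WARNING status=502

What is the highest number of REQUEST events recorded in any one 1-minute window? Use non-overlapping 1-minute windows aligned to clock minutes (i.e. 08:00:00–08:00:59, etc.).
1

To find the burst window:

1. Divide the log period into non-overlapping 1-minute windows starting at 08:00
2. Count REQUEST events in each window
3. Find the window with maximum count
4. Maximum events in a window: 1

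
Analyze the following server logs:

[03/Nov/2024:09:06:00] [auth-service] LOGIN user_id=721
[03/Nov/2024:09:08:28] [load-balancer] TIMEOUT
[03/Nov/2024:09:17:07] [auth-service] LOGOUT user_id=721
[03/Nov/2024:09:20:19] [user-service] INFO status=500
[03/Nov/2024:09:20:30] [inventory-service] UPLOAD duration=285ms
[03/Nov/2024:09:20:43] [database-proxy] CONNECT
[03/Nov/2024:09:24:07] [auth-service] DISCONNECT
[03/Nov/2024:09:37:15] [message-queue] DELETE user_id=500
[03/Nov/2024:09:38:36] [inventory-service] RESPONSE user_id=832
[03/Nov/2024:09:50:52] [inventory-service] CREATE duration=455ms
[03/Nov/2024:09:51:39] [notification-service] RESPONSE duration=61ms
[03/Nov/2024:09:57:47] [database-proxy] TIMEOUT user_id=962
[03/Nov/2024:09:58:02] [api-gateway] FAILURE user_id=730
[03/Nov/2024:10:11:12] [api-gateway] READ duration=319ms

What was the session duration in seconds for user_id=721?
667

To calculate session duration:

1. Find LOGIN event for user_id=721: 03/Nov/2024:09:06:00
2. Find LOGOUT event for user_id=721: 03/Nov/2024:09:17:07
3. Session duration: 03/Nov/2024:09:17:07 - 03/Nov/2024:09:06:00 = 667 seconds (11 minutes)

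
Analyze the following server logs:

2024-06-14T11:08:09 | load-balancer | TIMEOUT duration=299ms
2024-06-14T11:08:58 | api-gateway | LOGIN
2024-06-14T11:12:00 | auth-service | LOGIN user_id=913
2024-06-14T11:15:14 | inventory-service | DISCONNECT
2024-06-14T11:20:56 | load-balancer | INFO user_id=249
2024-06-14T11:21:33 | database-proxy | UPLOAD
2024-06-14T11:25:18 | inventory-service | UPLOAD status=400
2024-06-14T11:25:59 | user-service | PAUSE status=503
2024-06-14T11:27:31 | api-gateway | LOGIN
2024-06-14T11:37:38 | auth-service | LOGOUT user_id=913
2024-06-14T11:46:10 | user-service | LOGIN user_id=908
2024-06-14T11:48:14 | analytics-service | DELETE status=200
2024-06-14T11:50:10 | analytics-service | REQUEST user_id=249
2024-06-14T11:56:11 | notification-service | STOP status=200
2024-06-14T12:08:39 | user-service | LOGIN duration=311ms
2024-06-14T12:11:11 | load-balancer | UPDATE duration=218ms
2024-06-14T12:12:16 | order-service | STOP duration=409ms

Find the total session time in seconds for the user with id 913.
1538

To calculate session duration:

1. Find LOGIN event for user_id=913: 2024-06-14T11:12:00
2. Find LOGOUT event for user_id=913: 2024-06-14T11:37:38
3. Session duration: 2024-06-14T11:37:38 - 2024-06-14T11:12:00 = 1538 seconds (25 minutes)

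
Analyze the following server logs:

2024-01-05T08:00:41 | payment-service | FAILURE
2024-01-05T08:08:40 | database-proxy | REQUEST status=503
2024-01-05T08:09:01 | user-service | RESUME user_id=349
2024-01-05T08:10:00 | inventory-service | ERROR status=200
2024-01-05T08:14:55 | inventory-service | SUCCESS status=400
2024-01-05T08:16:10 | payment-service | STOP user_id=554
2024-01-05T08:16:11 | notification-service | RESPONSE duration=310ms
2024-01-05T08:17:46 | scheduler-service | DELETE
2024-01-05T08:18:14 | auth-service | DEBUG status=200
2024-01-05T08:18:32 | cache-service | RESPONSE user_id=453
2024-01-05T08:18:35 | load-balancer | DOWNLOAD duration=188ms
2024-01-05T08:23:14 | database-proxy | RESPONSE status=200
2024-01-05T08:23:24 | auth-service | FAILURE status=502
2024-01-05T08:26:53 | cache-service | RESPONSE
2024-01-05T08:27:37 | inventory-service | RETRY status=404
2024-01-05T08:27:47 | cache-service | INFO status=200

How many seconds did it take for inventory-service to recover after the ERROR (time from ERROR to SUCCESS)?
295

To calculate recovery time:

1. Find ERROR event for inventory-service: 2024-01-05T08:10:00
2. Find next SUCCESS event for inventory-service: 2024-01-05T08:14:55
3. Recovery time: 2024-01-05T08:14:55 - 2024-01-05T08:10:00 = 295 seconds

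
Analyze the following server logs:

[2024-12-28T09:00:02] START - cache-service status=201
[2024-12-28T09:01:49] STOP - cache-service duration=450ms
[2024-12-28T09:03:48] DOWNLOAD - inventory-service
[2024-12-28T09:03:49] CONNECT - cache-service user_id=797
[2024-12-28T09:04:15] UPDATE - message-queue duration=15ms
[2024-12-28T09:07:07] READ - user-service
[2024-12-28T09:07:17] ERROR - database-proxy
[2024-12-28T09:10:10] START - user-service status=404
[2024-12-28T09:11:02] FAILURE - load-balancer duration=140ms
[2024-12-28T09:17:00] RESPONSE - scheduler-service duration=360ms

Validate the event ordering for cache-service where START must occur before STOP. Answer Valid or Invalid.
Valid

To validate ordering:

1. Required order: START → STOP
2. Rule: START must occur before STOP
3. Check actual order of events for cache-service
4. Result: Valid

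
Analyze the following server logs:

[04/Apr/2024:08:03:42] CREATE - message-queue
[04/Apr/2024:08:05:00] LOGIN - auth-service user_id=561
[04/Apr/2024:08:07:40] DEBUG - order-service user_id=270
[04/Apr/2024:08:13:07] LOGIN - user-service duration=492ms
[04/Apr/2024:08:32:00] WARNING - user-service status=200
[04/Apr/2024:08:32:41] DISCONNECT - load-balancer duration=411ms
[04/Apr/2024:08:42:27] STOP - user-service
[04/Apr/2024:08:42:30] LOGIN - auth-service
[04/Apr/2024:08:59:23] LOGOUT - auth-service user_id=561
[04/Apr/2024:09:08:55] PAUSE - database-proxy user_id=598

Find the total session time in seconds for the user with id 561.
3263

To calculate session duration:

1. Find LOGIN event for user_id=561: 04/Apr/2024:08:05:00
2. Find LOGOUT event for user_id=561: 04/Apr/2024:08:59:23
3. Session duration: 04/Apr/2024:08:59:23 - 04/Apr/2024:08:05:00 = 3263 seconds (54 minutes)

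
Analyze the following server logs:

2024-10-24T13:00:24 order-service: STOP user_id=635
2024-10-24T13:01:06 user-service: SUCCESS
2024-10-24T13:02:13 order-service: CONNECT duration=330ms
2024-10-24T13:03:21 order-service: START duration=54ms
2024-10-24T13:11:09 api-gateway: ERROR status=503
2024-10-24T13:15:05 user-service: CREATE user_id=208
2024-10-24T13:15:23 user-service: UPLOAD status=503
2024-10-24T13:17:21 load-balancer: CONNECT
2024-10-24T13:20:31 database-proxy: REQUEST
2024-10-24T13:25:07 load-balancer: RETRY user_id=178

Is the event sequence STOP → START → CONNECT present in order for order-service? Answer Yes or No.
No

To verify sequence order:

1. Find all events in sequence STOP → START → CONNECT for order-service
2. Extract their timestamps
3. Check if timestamps are in ascending order
4. Result: No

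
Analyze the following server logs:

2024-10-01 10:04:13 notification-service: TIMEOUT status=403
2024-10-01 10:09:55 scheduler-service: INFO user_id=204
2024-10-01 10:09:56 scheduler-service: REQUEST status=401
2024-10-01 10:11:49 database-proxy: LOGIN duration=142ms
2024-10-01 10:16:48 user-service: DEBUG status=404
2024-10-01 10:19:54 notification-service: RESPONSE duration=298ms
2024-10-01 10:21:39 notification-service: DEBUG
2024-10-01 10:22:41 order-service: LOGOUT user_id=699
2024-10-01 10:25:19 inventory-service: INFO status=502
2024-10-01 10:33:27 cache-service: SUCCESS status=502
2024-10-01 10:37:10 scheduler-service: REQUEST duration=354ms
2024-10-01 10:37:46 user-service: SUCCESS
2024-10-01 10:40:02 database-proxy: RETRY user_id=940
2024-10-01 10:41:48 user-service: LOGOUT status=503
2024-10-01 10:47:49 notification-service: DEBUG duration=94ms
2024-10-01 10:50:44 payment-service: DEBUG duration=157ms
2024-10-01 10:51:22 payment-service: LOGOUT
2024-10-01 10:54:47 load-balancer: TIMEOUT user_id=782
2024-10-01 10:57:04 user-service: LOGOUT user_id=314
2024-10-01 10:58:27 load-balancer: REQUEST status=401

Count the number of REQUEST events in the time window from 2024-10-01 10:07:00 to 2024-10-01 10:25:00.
1

To count events in the time window:

1. Window boundaries: 2024-10-01 10:07:00 to 2024-10-01 10:25:00
2. Filter for REQUEST events within this window
3. Count matching events: 1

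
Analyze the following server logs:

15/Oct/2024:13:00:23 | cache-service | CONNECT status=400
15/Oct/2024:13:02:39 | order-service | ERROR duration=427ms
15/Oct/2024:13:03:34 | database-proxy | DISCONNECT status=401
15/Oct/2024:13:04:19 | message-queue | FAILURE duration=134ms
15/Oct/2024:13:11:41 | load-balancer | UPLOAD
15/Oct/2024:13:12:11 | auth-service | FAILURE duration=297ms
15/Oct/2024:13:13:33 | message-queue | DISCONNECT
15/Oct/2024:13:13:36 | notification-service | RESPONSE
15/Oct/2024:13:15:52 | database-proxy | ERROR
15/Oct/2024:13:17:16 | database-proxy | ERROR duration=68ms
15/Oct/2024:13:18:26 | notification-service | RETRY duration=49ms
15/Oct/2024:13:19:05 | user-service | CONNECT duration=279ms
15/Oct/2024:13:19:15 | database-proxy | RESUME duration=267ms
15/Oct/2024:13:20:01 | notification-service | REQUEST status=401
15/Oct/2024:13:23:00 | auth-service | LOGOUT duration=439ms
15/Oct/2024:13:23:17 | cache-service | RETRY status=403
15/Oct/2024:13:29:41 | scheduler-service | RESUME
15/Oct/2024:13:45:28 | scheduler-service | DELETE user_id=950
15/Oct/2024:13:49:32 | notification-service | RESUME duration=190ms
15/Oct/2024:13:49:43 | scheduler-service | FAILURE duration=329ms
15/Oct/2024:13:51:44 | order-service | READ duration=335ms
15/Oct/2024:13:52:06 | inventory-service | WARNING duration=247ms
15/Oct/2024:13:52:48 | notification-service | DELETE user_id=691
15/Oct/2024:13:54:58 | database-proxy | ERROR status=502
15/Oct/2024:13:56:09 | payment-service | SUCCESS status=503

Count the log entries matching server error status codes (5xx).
2

To find matching entries:

1. Pattern to match: server error status codes (5xx)
2. Scan each log entry for the pattern
3. Count matches: 2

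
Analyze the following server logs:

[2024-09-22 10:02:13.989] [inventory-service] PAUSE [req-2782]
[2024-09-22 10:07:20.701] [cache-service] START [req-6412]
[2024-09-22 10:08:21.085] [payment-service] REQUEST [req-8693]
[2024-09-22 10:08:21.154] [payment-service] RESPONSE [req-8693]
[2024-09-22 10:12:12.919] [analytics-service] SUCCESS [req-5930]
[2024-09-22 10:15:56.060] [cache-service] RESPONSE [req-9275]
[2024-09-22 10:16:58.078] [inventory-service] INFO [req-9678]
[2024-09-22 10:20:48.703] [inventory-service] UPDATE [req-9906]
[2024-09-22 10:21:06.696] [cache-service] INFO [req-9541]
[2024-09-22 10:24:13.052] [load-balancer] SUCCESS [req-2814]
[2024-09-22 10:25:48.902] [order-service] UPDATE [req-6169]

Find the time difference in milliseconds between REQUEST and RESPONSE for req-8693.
69

To calculate latency:

1. Find REQUEST with id req-8693: 2024-09-22 10:08:21.085
2. Find RESPONSE with id req-8693: 2024-09-22 10:08:21.154
3. Latency: 2024-09-22 10:08:21.154 - 2024-09-22 10:08:21.085 = 69ms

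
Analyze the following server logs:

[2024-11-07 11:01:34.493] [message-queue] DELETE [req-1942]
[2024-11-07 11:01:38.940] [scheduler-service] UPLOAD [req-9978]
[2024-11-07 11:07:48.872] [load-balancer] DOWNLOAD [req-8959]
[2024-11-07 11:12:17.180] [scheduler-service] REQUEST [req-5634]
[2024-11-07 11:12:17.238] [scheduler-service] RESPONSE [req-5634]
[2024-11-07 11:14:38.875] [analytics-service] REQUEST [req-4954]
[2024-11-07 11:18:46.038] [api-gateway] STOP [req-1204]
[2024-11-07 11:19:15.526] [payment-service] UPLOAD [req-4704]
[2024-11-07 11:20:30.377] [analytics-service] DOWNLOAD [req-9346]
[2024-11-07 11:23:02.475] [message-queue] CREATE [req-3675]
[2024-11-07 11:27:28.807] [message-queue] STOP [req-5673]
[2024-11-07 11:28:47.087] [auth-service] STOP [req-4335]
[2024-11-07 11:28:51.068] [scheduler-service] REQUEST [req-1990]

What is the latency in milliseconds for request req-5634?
58

To calculate latency:

1. Find REQUEST with id req-5634: 2024-11-07 11:12:17.180
2. Find RESPONSE with id req-5634: 2024-11-07 11:12:17.238
3. Latency: 2024-11-07 11:12:17.238 - 2024-11-07 11:12:17.180 = 58ms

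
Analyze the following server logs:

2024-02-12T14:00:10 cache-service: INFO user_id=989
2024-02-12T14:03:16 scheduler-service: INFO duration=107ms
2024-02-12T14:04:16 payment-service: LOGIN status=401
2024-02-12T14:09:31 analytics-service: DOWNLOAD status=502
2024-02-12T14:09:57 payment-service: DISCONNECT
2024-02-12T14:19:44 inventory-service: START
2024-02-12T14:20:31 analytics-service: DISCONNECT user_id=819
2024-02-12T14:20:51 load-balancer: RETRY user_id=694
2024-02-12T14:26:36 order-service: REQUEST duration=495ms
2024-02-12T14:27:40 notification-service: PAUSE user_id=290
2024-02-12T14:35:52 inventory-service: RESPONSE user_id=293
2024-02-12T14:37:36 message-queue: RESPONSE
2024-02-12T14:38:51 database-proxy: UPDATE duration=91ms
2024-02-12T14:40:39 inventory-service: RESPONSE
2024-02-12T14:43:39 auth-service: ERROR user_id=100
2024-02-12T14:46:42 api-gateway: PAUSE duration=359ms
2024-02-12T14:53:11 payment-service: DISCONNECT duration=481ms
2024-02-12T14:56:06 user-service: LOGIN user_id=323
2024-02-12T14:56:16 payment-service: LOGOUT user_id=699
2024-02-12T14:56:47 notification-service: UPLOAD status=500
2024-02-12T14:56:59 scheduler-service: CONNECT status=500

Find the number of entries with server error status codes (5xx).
3

To find matching entries:

1. Pattern to match: server error status codes (5xx)
2. Scan each log entry for the pattern
3. Count matches: 3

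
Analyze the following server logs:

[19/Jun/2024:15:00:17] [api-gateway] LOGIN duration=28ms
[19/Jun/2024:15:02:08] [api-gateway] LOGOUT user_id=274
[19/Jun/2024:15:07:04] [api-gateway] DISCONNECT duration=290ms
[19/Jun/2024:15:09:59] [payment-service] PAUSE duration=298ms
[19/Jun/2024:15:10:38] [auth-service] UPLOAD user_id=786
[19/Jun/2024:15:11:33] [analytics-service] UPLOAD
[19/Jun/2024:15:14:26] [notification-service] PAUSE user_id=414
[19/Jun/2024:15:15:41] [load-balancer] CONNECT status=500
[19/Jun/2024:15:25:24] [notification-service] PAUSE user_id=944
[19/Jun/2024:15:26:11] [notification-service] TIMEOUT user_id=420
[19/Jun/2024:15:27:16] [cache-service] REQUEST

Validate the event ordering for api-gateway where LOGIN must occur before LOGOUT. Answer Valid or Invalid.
Valid

To validate ordering:

1. Required order: LOGIN → LOGOUT
2. Rule: LOGIN must occur before LOGOUT
3. Check actual order of events for api-gateway
4. Result: Valid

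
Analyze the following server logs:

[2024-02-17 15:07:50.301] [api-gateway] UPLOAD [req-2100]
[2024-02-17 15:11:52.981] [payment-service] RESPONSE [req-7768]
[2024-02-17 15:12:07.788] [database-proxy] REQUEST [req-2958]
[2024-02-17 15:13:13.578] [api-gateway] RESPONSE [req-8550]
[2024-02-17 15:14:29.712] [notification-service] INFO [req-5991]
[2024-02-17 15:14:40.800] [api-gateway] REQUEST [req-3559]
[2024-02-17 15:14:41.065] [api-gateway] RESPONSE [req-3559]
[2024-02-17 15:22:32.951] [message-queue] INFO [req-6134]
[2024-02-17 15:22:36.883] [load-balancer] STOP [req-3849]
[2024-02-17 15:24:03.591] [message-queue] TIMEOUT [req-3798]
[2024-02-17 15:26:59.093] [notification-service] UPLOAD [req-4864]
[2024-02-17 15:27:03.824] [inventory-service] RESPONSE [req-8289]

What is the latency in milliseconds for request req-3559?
265

To calculate latency:

1. Find REQUEST with id req-3559: 2024-02-17 15:14:40.800
2. Find RESPONSE with id req-3559: 2024-02-17 15:14:41.065
3. Latency: 2024-02-17 15:14:41.065 - 2024-02-17 15:14:40.800 = 265ms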